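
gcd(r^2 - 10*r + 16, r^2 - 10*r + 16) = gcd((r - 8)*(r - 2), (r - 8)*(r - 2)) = r^2 - 10*r + 16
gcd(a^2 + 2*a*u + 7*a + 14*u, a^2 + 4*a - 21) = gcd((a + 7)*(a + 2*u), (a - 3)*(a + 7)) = a + 7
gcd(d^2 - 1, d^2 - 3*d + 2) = d - 1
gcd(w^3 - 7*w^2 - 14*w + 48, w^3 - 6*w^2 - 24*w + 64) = w^2 - 10*w + 16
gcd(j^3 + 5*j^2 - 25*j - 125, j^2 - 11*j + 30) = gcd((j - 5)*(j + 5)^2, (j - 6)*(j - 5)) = j - 5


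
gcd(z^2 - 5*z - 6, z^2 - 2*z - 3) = z + 1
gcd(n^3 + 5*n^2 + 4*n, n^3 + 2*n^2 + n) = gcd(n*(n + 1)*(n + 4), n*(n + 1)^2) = n^2 + n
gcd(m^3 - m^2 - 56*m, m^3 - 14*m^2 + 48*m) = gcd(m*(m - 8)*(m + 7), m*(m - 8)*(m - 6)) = m^2 - 8*m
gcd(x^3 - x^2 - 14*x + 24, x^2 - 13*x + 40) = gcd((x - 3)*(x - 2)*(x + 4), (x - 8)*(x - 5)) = 1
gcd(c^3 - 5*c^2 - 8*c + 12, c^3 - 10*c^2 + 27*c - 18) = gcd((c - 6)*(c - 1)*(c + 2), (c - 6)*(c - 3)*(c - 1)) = c^2 - 7*c + 6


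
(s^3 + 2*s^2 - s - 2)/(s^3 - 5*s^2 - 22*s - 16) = (s - 1)/(s - 8)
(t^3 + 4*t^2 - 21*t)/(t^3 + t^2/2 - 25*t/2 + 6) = 2*t*(t + 7)/(2*t^2 + 7*t - 4)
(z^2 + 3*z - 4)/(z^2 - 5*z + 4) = (z + 4)/(z - 4)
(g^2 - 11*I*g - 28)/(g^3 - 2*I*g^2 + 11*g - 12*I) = (g - 7*I)/(g^2 + 2*I*g + 3)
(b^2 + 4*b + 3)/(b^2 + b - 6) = (b + 1)/(b - 2)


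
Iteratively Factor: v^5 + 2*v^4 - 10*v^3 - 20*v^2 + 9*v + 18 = (v + 1)*(v^4 + v^3 - 11*v^2 - 9*v + 18) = (v - 1)*(v + 1)*(v^3 + 2*v^2 - 9*v - 18) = (v - 1)*(v + 1)*(v + 2)*(v^2 - 9) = (v - 1)*(v + 1)*(v + 2)*(v + 3)*(v - 3)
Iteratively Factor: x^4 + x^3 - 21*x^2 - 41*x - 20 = (x + 4)*(x^3 - 3*x^2 - 9*x - 5) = (x - 5)*(x + 4)*(x^2 + 2*x + 1) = (x - 5)*(x + 1)*(x + 4)*(x + 1)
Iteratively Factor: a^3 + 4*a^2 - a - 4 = (a + 4)*(a^2 - 1) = (a + 1)*(a + 4)*(a - 1)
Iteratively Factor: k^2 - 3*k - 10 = (k + 2)*(k - 5)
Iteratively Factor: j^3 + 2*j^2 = (j)*(j^2 + 2*j) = j*(j + 2)*(j)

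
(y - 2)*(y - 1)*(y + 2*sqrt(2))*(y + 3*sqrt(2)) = y^4 - 3*y^3 + 5*sqrt(2)*y^3 - 15*sqrt(2)*y^2 + 14*y^2 - 36*y + 10*sqrt(2)*y + 24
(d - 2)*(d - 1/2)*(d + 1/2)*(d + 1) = d^4 - d^3 - 9*d^2/4 + d/4 + 1/2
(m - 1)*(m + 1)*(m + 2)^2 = m^4 + 4*m^3 + 3*m^2 - 4*m - 4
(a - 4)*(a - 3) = a^2 - 7*a + 12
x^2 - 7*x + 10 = (x - 5)*(x - 2)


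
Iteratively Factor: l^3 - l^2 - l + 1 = (l - 1)*(l^2 - 1) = (l - 1)*(l + 1)*(l - 1)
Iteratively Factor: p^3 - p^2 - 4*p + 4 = (p - 2)*(p^2 + p - 2) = (p - 2)*(p - 1)*(p + 2)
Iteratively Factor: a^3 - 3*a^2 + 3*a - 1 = (a - 1)*(a^2 - 2*a + 1) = (a - 1)^2*(a - 1)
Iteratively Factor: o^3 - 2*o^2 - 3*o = (o + 1)*(o^2 - 3*o) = o*(o + 1)*(o - 3)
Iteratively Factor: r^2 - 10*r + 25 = (r - 5)*(r - 5)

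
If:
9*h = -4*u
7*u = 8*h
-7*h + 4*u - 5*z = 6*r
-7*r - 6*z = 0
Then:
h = 0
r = 0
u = 0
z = 0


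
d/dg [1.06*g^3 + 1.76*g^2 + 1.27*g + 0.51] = 3.18*g^2 + 3.52*g + 1.27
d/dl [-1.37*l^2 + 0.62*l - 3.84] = 0.62 - 2.74*l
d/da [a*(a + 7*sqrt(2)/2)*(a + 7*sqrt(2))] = 3*a^2 + 21*sqrt(2)*a + 49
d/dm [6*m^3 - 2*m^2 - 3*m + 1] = 18*m^2 - 4*m - 3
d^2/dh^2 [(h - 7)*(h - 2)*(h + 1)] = 6*h - 16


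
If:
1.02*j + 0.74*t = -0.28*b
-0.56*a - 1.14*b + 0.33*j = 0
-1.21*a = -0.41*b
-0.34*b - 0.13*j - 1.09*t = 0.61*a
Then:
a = 0.00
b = 0.00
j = 0.00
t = 0.00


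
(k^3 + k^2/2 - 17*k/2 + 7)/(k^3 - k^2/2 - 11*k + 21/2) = (k - 2)/(k - 3)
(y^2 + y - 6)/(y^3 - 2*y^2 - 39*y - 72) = (y - 2)/(y^2 - 5*y - 24)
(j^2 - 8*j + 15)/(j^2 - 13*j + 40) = (j - 3)/(j - 8)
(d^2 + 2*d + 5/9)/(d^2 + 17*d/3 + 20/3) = (d + 1/3)/(d + 4)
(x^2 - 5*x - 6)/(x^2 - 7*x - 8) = (x - 6)/(x - 8)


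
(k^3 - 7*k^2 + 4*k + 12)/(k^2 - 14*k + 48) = (k^2 - k - 2)/(k - 8)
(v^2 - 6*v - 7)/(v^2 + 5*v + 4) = (v - 7)/(v + 4)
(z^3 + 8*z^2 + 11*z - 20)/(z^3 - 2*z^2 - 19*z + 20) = (z + 5)/(z - 5)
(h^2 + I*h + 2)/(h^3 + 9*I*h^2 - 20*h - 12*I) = (h - I)/(h^2 + 7*I*h - 6)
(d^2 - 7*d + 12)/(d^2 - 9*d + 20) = (d - 3)/(d - 5)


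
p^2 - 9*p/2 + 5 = (p - 5/2)*(p - 2)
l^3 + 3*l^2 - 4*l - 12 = (l - 2)*(l + 2)*(l + 3)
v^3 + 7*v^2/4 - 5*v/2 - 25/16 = (v - 5/4)*(v + 1/2)*(v + 5/2)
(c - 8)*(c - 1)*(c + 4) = c^3 - 5*c^2 - 28*c + 32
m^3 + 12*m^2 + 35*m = m*(m + 5)*(m + 7)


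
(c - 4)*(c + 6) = c^2 + 2*c - 24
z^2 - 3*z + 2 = (z - 2)*(z - 1)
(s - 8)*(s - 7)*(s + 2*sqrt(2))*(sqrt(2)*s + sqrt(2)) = sqrt(2)*s^4 - 14*sqrt(2)*s^3 + 4*s^3 - 56*s^2 + 41*sqrt(2)*s^2 + 56*sqrt(2)*s + 164*s + 224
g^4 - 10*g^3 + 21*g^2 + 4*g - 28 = (g - 7)*(g - 2)^2*(g + 1)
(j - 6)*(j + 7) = j^2 + j - 42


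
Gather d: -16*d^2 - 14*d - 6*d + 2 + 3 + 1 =-16*d^2 - 20*d + 6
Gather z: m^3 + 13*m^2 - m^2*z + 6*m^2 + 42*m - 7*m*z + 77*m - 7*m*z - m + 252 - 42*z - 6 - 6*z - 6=m^3 + 19*m^2 + 118*m + z*(-m^2 - 14*m - 48) + 240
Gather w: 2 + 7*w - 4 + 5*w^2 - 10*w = 5*w^2 - 3*w - 2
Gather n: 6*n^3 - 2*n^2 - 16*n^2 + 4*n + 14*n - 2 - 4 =6*n^3 - 18*n^2 + 18*n - 6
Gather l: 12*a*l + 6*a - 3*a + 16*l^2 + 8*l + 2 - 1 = 3*a + 16*l^2 + l*(12*a + 8) + 1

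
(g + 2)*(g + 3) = g^2 + 5*g + 6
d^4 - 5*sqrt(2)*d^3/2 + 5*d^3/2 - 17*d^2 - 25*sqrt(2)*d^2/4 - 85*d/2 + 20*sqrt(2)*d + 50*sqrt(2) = (d + 5/2)*(d - 4*sqrt(2))*(d - sqrt(2))*(d + 5*sqrt(2)/2)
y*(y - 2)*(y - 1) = y^3 - 3*y^2 + 2*y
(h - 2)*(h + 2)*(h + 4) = h^3 + 4*h^2 - 4*h - 16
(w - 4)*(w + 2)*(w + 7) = w^3 + 5*w^2 - 22*w - 56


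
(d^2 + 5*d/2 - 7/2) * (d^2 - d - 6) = d^4 + 3*d^3/2 - 12*d^2 - 23*d/2 + 21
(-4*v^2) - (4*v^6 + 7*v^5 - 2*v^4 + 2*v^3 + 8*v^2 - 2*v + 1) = -4*v^6 - 7*v^5 + 2*v^4 - 2*v^3 - 12*v^2 + 2*v - 1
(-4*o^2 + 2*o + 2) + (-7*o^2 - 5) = -11*o^2 + 2*o - 3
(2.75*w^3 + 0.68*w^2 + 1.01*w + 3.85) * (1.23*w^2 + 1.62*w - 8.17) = 3.3825*w^5 + 5.2914*w^4 - 20.1236*w^3 + 0.8161*w^2 - 2.0147*w - 31.4545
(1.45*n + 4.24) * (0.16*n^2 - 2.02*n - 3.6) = 0.232*n^3 - 2.2506*n^2 - 13.7848*n - 15.264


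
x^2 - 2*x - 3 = (x - 3)*(x + 1)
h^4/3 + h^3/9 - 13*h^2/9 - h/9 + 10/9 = (h/3 + 1/3)*(h - 5/3)*(h - 1)*(h + 2)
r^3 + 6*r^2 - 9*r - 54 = (r - 3)*(r + 3)*(r + 6)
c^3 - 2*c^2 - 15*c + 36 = (c - 3)^2*(c + 4)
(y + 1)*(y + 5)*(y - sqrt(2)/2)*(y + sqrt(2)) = y^4 + sqrt(2)*y^3/2 + 6*y^3 + 4*y^2 + 3*sqrt(2)*y^2 - 6*y + 5*sqrt(2)*y/2 - 5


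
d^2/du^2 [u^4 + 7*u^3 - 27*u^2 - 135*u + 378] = 12*u^2 + 42*u - 54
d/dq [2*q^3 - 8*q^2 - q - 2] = 6*q^2 - 16*q - 1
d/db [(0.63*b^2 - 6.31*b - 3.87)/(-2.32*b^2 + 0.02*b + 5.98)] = (-14.6266*b^2 - 10.422*b - 37.6564)/(5.3824*b^4 - 0.0928*b^3 - 27.7468*b^2 + 0.2392*b + 35.7604)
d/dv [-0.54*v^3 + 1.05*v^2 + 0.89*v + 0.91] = -1.62*v^2 + 2.1*v + 0.89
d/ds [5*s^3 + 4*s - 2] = 15*s^2 + 4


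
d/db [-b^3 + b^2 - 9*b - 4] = -3*b^2 + 2*b - 9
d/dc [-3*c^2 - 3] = -6*c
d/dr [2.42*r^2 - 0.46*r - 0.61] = 4.84*r - 0.46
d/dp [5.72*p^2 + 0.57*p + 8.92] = 11.44*p + 0.57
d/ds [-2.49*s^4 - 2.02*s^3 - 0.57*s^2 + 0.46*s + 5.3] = -9.96*s^3 - 6.06*s^2 - 1.14*s + 0.46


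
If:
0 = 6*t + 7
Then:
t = -7/6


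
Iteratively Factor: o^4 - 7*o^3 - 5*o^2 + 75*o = (o + 3)*(o^3 - 10*o^2 + 25*o) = (o - 5)*(o + 3)*(o^2 - 5*o) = o*(o - 5)*(o + 3)*(o - 5)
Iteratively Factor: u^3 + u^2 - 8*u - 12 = (u - 3)*(u^2 + 4*u + 4) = (u - 3)*(u + 2)*(u + 2)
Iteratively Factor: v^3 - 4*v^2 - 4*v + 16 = (v - 2)*(v^2 - 2*v - 8) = (v - 2)*(v + 2)*(v - 4)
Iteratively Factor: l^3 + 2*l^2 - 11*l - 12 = (l + 4)*(l^2 - 2*l - 3) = (l - 3)*(l + 4)*(l + 1)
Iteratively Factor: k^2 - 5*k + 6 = (k - 3)*(k - 2)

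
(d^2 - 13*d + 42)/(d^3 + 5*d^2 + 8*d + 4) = (d^2 - 13*d + 42)/(d^3 + 5*d^2 + 8*d + 4)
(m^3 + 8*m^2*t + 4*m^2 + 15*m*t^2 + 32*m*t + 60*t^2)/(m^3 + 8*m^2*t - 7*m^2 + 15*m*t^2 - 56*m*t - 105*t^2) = (m + 4)/(m - 7)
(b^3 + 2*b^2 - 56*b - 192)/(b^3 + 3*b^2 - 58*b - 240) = (b + 4)/(b + 5)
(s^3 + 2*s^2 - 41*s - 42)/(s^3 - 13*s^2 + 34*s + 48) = (s + 7)/(s - 8)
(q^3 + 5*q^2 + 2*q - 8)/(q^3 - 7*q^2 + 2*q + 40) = (q^2 + 3*q - 4)/(q^2 - 9*q + 20)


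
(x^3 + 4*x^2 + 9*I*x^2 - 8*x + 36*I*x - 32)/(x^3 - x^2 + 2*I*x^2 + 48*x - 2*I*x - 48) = (x^2 + x*(4 + I) + 4*I)/(x^2 - x*(1 + 6*I) + 6*I)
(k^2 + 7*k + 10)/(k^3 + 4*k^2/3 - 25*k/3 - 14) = 3*(k + 5)/(3*k^2 - 2*k - 21)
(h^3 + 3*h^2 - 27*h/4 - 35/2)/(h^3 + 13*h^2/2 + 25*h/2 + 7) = (h - 5/2)/(h + 1)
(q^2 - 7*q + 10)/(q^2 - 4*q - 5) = (q - 2)/(q + 1)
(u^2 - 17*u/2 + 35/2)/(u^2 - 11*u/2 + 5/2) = (2*u - 7)/(2*u - 1)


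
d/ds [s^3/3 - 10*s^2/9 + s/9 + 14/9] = s^2 - 20*s/9 + 1/9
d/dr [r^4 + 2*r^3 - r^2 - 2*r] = 4*r^3 + 6*r^2 - 2*r - 2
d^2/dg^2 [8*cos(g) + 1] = -8*cos(g)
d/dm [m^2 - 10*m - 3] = 2*m - 10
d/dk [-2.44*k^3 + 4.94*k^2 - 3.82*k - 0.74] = -7.32*k^2 + 9.88*k - 3.82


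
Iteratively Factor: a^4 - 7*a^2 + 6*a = (a)*(a^3 - 7*a + 6) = a*(a - 1)*(a^2 + a - 6) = a*(a - 2)*(a - 1)*(a + 3)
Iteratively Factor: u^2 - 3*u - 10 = (u - 5)*(u + 2)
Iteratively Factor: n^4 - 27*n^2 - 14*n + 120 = (n + 4)*(n^3 - 4*n^2 - 11*n + 30) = (n - 2)*(n + 4)*(n^2 - 2*n - 15) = (n - 2)*(n + 3)*(n + 4)*(n - 5)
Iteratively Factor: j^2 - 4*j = (j)*(j - 4)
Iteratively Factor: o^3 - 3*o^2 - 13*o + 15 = (o - 5)*(o^2 + 2*o - 3) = (o - 5)*(o + 3)*(o - 1)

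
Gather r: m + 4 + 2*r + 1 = m + 2*r + 5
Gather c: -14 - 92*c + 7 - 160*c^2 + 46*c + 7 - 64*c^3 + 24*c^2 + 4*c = -64*c^3 - 136*c^2 - 42*c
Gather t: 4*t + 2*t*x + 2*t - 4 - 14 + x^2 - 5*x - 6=t*(2*x + 6) + x^2 - 5*x - 24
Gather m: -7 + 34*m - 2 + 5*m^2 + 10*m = 5*m^2 + 44*m - 9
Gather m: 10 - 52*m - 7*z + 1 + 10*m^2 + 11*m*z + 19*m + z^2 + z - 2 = 10*m^2 + m*(11*z - 33) + z^2 - 6*z + 9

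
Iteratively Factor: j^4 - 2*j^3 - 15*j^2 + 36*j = (j - 3)*(j^3 + j^2 - 12*j) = (j - 3)^2*(j^2 + 4*j) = (j - 3)^2*(j + 4)*(j)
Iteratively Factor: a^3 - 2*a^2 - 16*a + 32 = (a + 4)*(a^2 - 6*a + 8) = (a - 4)*(a + 4)*(a - 2)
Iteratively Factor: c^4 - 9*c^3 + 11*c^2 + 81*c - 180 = (c + 3)*(c^3 - 12*c^2 + 47*c - 60) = (c - 3)*(c + 3)*(c^2 - 9*c + 20) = (c - 4)*(c - 3)*(c + 3)*(c - 5)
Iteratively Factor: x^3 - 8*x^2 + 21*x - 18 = (x - 3)*(x^2 - 5*x + 6) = (x - 3)*(x - 2)*(x - 3)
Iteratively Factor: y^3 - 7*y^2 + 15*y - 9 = (y - 1)*(y^2 - 6*y + 9) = (y - 3)*(y - 1)*(y - 3)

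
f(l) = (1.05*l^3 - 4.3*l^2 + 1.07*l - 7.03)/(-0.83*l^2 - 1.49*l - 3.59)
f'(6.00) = -1.03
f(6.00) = -1.68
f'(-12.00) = -1.22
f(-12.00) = 23.32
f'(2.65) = -0.52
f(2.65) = 1.11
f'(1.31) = -0.12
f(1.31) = 1.53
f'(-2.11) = -3.53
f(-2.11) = 9.25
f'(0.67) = -0.18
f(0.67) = 1.60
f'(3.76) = -0.77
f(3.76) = 0.38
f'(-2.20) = -3.37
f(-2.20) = 9.56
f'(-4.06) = -1.48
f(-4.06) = 13.59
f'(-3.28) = -1.90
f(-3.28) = 12.30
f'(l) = (1.66*l + 1.49)*(1.05*l^3 - 4.3*l^2 + 1.07*l - 7.03)/(-0.83*l^2 - 1.49*l - 3.59)^2 + (3.15*l^2 - 8.6*l + 1.07)/(-0.83*l^2 - 1.49*l - 3.59)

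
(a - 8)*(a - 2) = a^2 - 10*a + 16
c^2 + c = c*(c + 1)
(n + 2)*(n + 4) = n^2 + 6*n + 8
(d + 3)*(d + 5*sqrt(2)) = d^2 + 3*d + 5*sqrt(2)*d + 15*sqrt(2)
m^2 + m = m*(m + 1)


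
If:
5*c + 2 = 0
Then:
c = -2/5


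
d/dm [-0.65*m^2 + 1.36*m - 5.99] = 1.36 - 1.3*m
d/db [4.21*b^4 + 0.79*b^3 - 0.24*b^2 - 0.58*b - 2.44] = 16.84*b^3 + 2.37*b^2 - 0.48*b - 0.58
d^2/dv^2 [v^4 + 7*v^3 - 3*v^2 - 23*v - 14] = 12*v^2 + 42*v - 6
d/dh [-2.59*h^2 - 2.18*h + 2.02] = -5.18*h - 2.18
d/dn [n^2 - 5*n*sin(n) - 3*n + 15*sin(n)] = -5*n*cos(n) + 2*n - 5*sin(n) + 15*cos(n) - 3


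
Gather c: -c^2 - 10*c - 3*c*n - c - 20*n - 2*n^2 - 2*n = -c^2 + c*(-3*n - 11) - 2*n^2 - 22*n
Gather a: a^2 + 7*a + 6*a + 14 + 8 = a^2 + 13*a + 22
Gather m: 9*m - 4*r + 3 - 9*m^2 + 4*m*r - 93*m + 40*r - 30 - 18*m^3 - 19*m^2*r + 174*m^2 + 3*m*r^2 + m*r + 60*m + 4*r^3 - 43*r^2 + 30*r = -18*m^3 + m^2*(165 - 19*r) + m*(3*r^2 + 5*r - 24) + 4*r^3 - 43*r^2 + 66*r - 27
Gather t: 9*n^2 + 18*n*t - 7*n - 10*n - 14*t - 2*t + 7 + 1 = 9*n^2 - 17*n + t*(18*n - 16) + 8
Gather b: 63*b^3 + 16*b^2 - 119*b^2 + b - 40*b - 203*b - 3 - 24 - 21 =63*b^3 - 103*b^2 - 242*b - 48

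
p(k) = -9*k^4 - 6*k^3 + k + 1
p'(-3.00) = 811.00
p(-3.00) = -569.00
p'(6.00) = -8423.00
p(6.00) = -12953.00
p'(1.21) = -89.13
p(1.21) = -27.71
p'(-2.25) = 319.94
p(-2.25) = -163.57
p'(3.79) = -2217.39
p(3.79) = -2178.80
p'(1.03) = -57.43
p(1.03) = -14.66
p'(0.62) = -14.50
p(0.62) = -1.14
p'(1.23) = -93.22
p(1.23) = -29.53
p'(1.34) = -117.94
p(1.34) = -41.11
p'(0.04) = 0.97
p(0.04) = 1.04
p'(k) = -36*k^3 - 18*k^2 + 1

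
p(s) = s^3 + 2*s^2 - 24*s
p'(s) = 3*s^2 + 4*s - 24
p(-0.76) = 18.96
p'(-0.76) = -25.31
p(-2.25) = 52.73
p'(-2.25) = -17.81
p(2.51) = -31.83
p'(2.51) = 4.94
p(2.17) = -32.44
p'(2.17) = -1.19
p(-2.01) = 48.20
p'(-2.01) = -19.92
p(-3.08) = 63.67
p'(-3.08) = -7.86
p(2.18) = -32.45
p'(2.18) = -1.02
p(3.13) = -24.86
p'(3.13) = 17.91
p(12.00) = 1728.00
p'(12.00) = 456.00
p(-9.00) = -351.00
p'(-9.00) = 183.00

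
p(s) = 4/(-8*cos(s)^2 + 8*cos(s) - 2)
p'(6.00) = 2.87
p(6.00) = -2.36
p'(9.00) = 0.15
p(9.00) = -0.25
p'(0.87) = -251.61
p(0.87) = -23.84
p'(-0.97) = 2962.54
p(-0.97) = -117.26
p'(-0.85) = 183.48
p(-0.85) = -19.54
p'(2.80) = 0.11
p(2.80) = -0.24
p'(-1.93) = -1.52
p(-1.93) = -0.69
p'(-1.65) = -5.13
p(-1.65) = -1.49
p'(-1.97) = -1.31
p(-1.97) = -0.63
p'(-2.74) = -0.14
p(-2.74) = -0.25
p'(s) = 4*(-16*sin(s)*cos(s) + 8*sin(s))/(-8*cos(s)^2 + 8*cos(s) - 2)^2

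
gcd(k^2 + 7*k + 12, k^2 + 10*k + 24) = k + 4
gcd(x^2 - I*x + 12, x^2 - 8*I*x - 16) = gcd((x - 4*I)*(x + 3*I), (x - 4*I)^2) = x - 4*I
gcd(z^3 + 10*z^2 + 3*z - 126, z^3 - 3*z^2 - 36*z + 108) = z^2 + 3*z - 18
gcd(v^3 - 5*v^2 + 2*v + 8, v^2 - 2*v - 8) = v - 4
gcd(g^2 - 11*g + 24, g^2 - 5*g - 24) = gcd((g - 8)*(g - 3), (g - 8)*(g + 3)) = g - 8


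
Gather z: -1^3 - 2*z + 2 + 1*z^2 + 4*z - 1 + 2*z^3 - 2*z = 2*z^3 + z^2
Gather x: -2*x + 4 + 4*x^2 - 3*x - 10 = 4*x^2 - 5*x - 6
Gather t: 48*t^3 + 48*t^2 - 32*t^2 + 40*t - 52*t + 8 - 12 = 48*t^3 + 16*t^2 - 12*t - 4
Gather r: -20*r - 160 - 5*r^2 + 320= -5*r^2 - 20*r + 160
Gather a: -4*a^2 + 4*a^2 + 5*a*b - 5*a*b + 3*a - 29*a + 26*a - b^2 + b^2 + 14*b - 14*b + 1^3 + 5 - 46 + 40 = 0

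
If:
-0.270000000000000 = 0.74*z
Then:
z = -0.36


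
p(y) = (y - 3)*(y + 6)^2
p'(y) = (y - 3)*(2*y + 12) + (y + 6)^2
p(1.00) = -98.00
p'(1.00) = 21.00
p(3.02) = 1.63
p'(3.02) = 81.72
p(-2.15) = -76.34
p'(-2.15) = -24.83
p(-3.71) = -35.19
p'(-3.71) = -25.49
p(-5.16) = -5.76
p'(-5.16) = -13.00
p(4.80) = 209.95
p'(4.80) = 155.52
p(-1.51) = -90.92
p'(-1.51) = -20.34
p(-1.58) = -89.48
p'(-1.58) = -20.95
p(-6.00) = 0.00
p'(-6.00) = 0.00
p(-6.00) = 0.00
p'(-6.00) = 0.00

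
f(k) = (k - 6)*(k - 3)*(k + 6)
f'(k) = (k - 6)*(k - 3) + (k - 6)*(k + 6) + (k - 3)*(k + 6)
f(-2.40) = 163.30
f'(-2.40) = -4.32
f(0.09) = 104.74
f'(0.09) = -36.52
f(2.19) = 25.28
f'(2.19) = -34.75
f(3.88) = -18.43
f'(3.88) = -14.12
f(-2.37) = 163.16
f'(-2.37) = -4.93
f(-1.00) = 140.00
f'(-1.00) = -27.00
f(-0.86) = 136.11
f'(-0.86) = -28.62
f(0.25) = 98.83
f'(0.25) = -37.31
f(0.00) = 108.00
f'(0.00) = -36.00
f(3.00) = 0.00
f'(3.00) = -27.00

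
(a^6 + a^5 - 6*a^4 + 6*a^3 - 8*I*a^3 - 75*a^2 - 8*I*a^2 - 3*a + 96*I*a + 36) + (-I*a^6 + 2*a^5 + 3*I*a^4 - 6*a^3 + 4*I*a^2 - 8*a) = a^6 - I*a^6 + 3*a^5 - 6*a^4 + 3*I*a^4 - 8*I*a^3 - 75*a^2 - 4*I*a^2 - 11*a + 96*I*a + 36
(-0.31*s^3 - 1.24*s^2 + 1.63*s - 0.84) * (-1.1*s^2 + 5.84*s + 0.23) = 0.341*s^5 - 0.4464*s^4 - 9.1059*s^3 + 10.158*s^2 - 4.5307*s - 0.1932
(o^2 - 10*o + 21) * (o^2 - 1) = o^4 - 10*o^3 + 20*o^2 + 10*o - 21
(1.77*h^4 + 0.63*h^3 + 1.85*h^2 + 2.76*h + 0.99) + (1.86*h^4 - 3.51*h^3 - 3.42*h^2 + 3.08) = 3.63*h^4 - 2.88*h^3 - 1.57*h^2 + 2.76*h + 4.07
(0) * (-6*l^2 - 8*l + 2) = 0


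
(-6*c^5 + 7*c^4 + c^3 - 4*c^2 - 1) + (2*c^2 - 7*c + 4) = -6*c^5 + 7*c^4 + c^3 - 2*c^2 - 7*c + 3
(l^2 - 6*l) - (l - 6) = l^2 - 7*l + 6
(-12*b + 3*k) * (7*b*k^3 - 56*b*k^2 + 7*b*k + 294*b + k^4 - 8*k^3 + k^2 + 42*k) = -84*b^2*k^3 + 672*b^2*k^2 - 84*b^2*k - 3528*b^2 + 9*b*k^4 - 72*b*k^3 + 9*b*k^2 + 378*b*k + 3*k^5 - 24*k^4 + 3*k^3 + 126*k^2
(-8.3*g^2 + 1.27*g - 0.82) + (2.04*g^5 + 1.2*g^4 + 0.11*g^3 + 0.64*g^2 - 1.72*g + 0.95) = 2.04*g^5 + 1.2*g^4 + 0.11*g^3 - 7.66*g^2 - 0.45*g + 0.13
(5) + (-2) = 3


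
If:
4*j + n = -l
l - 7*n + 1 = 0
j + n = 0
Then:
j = -1/4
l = 3/4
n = 1/4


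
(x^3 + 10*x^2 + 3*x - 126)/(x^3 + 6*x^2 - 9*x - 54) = (x + 7)/(x + 3)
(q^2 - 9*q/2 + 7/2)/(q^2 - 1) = (q - 7/2)/(q + 1)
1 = 1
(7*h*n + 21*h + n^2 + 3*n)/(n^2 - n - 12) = (7*h + n)/(n - 4)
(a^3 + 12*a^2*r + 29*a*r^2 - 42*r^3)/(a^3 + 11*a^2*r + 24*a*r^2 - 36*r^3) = (a + 7*r)/(a + 6*r)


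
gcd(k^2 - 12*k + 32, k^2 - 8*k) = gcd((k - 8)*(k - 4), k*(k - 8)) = k - 8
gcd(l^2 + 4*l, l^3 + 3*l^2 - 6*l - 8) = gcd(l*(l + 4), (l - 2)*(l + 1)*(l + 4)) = l + 4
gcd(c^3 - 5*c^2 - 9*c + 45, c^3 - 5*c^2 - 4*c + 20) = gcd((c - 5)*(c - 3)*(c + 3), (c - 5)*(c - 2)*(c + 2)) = c - 5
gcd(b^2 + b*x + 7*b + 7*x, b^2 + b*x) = b + x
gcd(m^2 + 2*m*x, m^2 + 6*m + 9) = 1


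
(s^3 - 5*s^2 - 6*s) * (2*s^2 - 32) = 2*s^5 - 10*s^4 - 44*s^3 + 160*s^2 + 192*s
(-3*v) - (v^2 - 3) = -v^2 - 3*v + 3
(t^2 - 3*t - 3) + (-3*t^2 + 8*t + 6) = -2*t^2 + 5*t + 3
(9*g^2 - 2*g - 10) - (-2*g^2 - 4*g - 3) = 11*g^2 + 2*g - 7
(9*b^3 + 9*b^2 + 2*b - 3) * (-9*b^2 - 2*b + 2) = -81*b^5 - 99*b^4 - 18*b^3 + 41*b^2 + 10*b - 6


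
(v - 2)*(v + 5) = v^2 + 3*v - 10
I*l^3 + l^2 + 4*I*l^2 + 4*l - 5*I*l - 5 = (l + 5)*(l - I)*(I*l - I)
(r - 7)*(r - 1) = r^2 - 8*r + 7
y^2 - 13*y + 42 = (y - 7)*(y - 6)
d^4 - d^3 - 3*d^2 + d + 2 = (d - 2)*(d - 1)*(d + 1)^2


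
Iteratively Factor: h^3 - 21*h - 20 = (h + 4)*(h^2 - 4*h - 5) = (h + 1)*(h + 4)*(h - 5)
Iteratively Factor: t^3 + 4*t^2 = (t + 4)*(t^2) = t*(t + 4)*(t)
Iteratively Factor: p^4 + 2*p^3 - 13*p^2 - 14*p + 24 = (p - 3)*(p^3 + 5*p^2 + 2*p - 8) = (p - 3)*(p + 2)*(p^2 + 3*p - 4) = (p - 3)*(p + 2)*(p + 4)*(p - 1)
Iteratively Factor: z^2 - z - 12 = (z + 3)*(z - 4)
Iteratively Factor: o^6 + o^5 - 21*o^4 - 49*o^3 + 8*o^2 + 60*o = (o - 1)*(o^5 + 2*o^4 - 19*o^3 - 68*o^2 - 60*o) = (o - 1)*(o + 2)*(o^4 - 19*o^2 - 30*o) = o*(o - 1)*(o + 2)*(o^3 - 19*o - 30) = o*(o - 1)*(o + 2)*(o + 3)*(o^2 - 3*o - 10) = o*(o - 5)*(o - 1)*(o + 2)*(o + 3)*(o + 2)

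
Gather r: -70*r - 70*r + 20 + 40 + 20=80 - 140*r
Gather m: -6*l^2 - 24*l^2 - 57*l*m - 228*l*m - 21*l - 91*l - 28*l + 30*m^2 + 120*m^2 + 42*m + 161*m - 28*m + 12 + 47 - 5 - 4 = -30*l^2 - 140*l + 150*m^2 + m*(175 - 285*l) + 50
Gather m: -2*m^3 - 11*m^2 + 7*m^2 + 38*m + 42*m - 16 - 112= -2*m^3 - 4*m^2 + 80*m - 128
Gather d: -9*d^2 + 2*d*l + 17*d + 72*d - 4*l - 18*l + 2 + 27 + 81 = -9*d^2 + d*(2*l + 89) - 22*l + 110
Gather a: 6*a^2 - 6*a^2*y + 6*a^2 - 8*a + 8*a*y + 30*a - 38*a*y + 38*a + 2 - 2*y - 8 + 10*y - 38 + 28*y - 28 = a^2*(12 - 6*y) + a*(60 - 30*y) + 36*y - 72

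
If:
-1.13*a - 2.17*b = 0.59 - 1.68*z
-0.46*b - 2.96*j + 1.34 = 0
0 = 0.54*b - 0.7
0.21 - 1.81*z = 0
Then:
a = -2.84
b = 1.30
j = 0.25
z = 0.12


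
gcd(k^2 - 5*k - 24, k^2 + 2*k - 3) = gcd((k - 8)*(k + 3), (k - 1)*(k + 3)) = k + 3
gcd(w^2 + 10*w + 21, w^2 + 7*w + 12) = w + 3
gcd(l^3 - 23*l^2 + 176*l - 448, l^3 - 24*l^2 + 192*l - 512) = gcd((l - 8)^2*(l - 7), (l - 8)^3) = l^2 - 16*l + 64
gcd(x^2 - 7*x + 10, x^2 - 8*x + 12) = x - 2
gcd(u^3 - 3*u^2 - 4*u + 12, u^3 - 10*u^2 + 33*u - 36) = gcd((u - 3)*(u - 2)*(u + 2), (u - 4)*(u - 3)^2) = u - 3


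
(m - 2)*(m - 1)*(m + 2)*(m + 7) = m^4 + 6*m^3 - 11*m^2 - 24*m + 28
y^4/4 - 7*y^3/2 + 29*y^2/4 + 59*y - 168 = (y/4 + 1)*(y - 8)*(y - 7)*(y - 3)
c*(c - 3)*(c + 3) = c^3 - 9*c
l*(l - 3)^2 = l^3 - 6*l^2 + 9*l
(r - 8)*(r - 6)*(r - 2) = r^3 - 16*r^2 + 76*r - 96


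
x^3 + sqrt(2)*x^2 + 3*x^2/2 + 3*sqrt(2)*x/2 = x*(x + 3/2)*(x + sqrt(2))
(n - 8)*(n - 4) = n^2 - 12*n + 32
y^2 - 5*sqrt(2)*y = y*(y - 5*sqrt(2))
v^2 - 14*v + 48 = (v - 8)*(v - 6)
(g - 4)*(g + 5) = g^2 + g - 20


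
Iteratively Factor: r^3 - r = (r + 1)*(r^2 - r) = (r - 1)*(r + 1)*(r)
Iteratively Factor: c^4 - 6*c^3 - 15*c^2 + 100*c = (c - 5)*(c^3 - c^2 - 20*c) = (c - 5)*(c + 4)*(c^2 - 5*c) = (c - 5)^2*(c + 4)*(c)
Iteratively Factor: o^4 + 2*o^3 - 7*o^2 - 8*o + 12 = (o + 2)*(o^3 - 7*o + 6) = (o - 1)*(o + 2)*(o^2 + o - 6) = (o - 1)*(o + 2)*(o + 3)*(o - 2)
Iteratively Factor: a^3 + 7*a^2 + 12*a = (a + 4)*(a^2 + 3*a) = (a + 3)*(a + 4)*(a)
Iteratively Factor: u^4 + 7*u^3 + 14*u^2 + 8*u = (u + 4)*(u^3 + 3*u^2 + 2*u) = (u + 1)*(u + 4)*(u^2 + 2*u) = (u + 1)*(u + 2)*(u + 4)*(u)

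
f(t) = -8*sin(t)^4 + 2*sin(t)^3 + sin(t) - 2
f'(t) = -32*sin(t)^3*cos(t) + 6*sin(t)^2*cos(t) + cos(t) = (-32*sin(t)^3 + 6*sin(t)^2 + 1)*cos(t)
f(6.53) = -1.76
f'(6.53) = 0.86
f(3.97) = -5.90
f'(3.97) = -11.53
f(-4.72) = -7.00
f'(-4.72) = -0.19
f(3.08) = -1.94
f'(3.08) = -1.01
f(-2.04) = -9.37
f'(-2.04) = -12.88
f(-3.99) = -2.94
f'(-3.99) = 6.04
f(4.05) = -6.86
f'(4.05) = -12.56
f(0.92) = -3.40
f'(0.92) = -6.86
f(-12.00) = -1.82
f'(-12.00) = -1.87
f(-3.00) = -2.15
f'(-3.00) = -1.20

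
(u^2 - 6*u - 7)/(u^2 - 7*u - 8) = (u - 7)/(u - 8)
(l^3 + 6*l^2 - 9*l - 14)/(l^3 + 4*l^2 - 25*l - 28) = (l - 2)/(l - 4)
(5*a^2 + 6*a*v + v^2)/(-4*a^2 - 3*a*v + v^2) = (5*a + v)/(-4*a + v)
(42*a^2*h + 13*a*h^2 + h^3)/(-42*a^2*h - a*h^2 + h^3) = (-7*a - h)/(7*a - h)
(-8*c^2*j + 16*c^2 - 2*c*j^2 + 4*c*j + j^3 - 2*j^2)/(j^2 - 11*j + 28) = (-8*c^2*j + 16*c^2 - 2*c*j^2 + 4*c*j + j^3 - 2*j^2)/(j^2 - 11*j + 28)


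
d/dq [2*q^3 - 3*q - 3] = 6*q^2 - 3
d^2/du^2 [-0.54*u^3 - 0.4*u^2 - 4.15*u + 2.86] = -3.24*u - 0.8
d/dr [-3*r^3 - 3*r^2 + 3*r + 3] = -9*r^2 - 6*r + 3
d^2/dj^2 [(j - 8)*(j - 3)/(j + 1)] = 72/(j^3 + 3*j^2 + 3*j + 1)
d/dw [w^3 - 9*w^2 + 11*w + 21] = 3*w^2 - 18*w + 11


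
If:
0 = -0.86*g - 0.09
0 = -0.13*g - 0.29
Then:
No Solution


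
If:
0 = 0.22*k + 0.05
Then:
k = -0.23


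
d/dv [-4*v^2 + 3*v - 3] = 3 - 8*v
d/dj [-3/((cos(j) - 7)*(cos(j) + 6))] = 3*(sin(j) - sin(2*j))/((cos(j) - 7)^2*(cos(j) + 6)^2)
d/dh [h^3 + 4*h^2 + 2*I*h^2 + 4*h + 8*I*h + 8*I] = 3*h^2 + 4*h*(2 + I) + 4 + 8*I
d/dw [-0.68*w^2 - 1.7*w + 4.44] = -1.36*w - 1.7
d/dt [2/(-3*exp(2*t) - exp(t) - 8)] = (12*exp(t) + 2)*exp(t)/(3*exp(2*t) + exp(t) + 8)^2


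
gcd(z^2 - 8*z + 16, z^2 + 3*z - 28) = z - 4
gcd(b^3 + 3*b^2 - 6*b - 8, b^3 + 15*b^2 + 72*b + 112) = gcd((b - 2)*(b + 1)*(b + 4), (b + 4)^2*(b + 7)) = b + 4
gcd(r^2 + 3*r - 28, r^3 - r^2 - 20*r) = 1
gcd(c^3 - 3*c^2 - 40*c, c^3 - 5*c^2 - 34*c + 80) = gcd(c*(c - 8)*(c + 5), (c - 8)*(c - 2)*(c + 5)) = c^2 - 3*c - 40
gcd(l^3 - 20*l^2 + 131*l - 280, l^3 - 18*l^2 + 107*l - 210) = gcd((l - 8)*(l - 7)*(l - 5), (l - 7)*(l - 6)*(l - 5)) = l^2 - 12*l + 35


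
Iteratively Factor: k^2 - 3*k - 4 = (k - 4)*(k + 1)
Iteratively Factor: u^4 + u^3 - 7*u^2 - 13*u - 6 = (u + 2)*(u^3 - u^2 - 5*u - 3) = (u + 1)*(u + 2)*(u^2 - 2*u - 3) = (u - 3)*(u + 1)*(u + 2)*(u + 1)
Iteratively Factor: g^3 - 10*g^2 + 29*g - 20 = (g - 1)*(g^2 - 9*g + 20) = (g - 4)*(g - 1)*(g - 5)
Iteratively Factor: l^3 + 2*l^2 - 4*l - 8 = (l + 2)*(l^2 - 4) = (l + 2)^2*(l - 2)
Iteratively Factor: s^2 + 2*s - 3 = (s + 3)*(s - 1)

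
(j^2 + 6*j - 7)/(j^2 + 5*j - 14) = (j - 1)/(j - 2)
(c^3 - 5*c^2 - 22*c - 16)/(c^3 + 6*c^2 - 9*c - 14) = (c^2 - 6*c - 16)/(c^2 + 5*c - 14)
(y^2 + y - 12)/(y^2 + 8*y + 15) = (y^2 + y - 12)/(y^2 + 8*y + 15)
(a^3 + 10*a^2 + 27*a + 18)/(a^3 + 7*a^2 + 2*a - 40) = (a^3 + 10*a^2 + 27*a + 18)/(a^3 + 7*a^2 + 2*a - 40)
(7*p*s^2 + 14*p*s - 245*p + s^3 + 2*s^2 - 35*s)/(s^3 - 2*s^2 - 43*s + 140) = (7*p + s)/(s - 4)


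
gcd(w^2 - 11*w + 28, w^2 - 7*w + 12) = w - 4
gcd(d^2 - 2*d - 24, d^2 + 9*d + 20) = d + 4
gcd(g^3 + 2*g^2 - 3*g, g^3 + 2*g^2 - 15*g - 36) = g + 3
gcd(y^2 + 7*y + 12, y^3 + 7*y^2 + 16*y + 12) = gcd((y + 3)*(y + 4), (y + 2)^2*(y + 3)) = y + 3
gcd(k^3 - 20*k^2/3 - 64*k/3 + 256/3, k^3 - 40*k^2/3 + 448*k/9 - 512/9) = k^2 - 32*k/3 + 64/3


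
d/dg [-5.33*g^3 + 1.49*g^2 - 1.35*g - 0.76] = -15.99*g^2 + 2.98*g - 1.35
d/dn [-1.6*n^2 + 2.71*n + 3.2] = 2.71 - 3.2*n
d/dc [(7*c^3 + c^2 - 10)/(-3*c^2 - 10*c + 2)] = (-21*c^4 - 140*c^3 + 32*c^2 - 56*c - 100)/(9*c^4 + 60*c^3 + 88*c^2 - 40*c + 4)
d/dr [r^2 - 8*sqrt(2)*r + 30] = 2*r - 8*sqrt(2)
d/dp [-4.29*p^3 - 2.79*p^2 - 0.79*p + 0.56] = -12.87*p^2 - 5.58*p - 0.79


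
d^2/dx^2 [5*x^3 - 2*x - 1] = 30*x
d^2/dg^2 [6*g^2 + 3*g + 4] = 12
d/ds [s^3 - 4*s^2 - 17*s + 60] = 3*s^2 - 8*s - 17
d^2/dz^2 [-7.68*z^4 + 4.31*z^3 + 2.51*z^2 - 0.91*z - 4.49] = -92.16*z^2 + 25.86*z + 5.02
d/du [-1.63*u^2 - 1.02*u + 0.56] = -3.26*u - 1.02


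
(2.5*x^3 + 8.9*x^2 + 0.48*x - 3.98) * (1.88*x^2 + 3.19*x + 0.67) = 4.7*x^5 + 24.707*x^4 + 30.9684*x^3 + 0.0118000000000016*x^2 - 12.3746*x - 2.6666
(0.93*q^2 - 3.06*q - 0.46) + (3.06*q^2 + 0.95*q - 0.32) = 3.99*q^2 - 2.11*q - 0.78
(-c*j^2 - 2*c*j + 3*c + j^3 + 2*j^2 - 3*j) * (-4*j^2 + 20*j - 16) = 4*c*j^4 - 12*c*j^3 - 36*c*j^2 + 92*c*j - 48*c - 4*j^5 + 12*j^4 + 36*j^3 - 92*j^2 + 48*j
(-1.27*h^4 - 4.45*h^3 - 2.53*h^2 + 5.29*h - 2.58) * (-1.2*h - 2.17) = 1.524*h^5 + 8.0959*h^4 + 12.6925*h^3 - 0.857900000000001*h^2 - 8.3833*h + 5.5986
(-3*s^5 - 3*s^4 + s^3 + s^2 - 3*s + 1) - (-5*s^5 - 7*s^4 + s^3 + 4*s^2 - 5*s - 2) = 2*s^5 + 4*s^4 - 3*s^2 + 2*s + 3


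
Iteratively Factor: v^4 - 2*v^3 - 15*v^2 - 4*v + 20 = (v - 5)*(v^3 + 3*v^2 - 4) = (v - 5)*(v + 2)*(v^2 + v - 2) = (v - 5)*(v + 2)^2*(v - 1)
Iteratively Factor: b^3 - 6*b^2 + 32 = (b - 4)*(b^2 - 2*b - 8) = (b - 4)^2*(b + 2)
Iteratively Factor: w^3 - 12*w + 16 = (w + 4)*(w^2 - 4*w + 4) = (w - 2)*(w + 4)*(w - 2)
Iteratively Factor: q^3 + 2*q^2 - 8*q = (q)*(q^2 + 2*q - 8) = q*(q - 2)*(q + 4)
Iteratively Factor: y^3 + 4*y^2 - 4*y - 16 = (y + 2)*(y^2 + 2*y - 8) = (y + 2)*(y + 4)*(y - 2)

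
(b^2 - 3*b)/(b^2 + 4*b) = (b - 3)/(b + 4)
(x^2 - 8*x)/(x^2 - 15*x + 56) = x/(x - 7)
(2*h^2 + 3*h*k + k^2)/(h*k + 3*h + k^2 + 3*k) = (2*h + k)/(k + 3)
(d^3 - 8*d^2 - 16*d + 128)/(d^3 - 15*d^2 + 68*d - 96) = (d + 4)/(d - 3)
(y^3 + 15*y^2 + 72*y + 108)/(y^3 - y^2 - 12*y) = (y^2 + 12*y + 36)/(y*(y - 4))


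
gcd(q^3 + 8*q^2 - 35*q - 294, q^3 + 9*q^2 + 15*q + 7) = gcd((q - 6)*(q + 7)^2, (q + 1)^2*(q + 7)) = q + 7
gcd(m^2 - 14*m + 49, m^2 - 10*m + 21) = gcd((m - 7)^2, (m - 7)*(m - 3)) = m - 7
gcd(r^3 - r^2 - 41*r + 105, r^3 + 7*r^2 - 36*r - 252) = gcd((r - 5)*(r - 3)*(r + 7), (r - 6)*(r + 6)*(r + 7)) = r + 7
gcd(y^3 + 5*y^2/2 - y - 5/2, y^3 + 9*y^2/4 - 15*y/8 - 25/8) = y^2 + 7*y/2 + 5/2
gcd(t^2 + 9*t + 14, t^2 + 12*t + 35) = t + 7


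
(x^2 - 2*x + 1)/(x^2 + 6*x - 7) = (x - 1)/(x + 7)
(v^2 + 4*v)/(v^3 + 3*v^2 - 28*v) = (v + 4)/(v^2 + 3*v - 28)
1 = 1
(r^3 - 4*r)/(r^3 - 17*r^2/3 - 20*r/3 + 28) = 3*r*(r + 2)/(3*r^2 - 11*r - 42)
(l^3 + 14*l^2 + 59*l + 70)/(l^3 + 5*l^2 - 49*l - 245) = (l + 2)/(l - 7)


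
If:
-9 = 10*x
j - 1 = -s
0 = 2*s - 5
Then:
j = -3/2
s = 5/2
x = -9/10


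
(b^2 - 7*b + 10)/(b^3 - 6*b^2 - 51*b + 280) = (b - 2)/(b^2 - b - 56)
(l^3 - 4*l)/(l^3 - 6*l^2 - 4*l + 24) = l/(l - 6)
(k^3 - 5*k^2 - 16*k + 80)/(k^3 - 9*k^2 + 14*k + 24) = (k^2 - k - 20)/(k^2 - 5*k - 6)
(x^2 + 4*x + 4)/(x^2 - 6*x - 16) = (x + 2)/(x - 8)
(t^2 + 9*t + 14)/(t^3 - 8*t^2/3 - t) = 3*(t^2 + 9*t + 14)/(t*(3*t^2 - 8*t - 3))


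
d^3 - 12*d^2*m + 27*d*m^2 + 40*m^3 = (d - 8*m)*(d - 5*m)*(d + m)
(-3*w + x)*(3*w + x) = -9*w^2 + x^2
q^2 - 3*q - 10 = (q - 5)*(q + 2)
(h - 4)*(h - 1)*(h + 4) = h^3 - h^2 - 16*h + 16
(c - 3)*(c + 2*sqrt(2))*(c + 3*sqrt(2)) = c^3 - 3*c^2 + 5*sqrt(2)*c^2 - 15*sqrt(2)*c + 12*c - 36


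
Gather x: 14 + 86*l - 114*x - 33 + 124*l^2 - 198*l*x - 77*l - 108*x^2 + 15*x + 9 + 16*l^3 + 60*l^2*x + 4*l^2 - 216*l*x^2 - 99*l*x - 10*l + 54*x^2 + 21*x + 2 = 16*l^3 + 128*l^2 - l + x^2*(-216*l - 54) + x*(60*l^2 - 297*l - 78) - 8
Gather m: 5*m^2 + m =5*m^2 + m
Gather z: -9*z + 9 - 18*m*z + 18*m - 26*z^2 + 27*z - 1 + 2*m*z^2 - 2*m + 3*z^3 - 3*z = 16*m + 3*z^3 + z^2*(2*m - 26) + z*(15 - 18*m) + 8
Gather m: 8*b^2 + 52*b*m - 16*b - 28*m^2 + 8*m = 8*b^2 - 16*b - 28*m^2 + m*(52*b + 8)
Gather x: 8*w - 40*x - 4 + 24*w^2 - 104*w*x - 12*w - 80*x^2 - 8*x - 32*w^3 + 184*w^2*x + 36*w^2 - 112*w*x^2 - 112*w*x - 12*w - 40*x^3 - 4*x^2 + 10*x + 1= -32*w^3 + 60*w^2 - 16*w - 40*x^3 + x^2*(-112*w - 84) + x*(184*w^2 - 216*w - 38) - 3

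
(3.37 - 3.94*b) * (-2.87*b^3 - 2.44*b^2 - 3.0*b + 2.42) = 11.3078*b^4 - 0.0583000000000009*b^3 + 3.5972*b^2 - 19.6448*b + 8.1554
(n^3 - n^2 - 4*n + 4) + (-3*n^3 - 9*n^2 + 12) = -2*n^3 - 10*n^2 - 4*n + 16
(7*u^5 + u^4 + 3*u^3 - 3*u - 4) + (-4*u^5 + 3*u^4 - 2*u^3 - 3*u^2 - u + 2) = 3*u^5 + 4*u^4 + u^3 - 3*u^2 - 4*u - 2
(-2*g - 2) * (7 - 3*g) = 6*g^2 - 8*g - 14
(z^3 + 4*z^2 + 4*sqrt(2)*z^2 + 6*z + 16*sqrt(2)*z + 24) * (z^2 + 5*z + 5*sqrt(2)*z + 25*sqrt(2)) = z^5 + 9*z^4 + 9*sqrt(2)*z^4 + 66*z^3 + 81*sqrt(2)*z^3 + 210*sqrt(2)*z^2 + 414*z^2 + 270*sqrt(2)*z + 920*z + 600*sqrt(2)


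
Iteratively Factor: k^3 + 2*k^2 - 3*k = (k)*(k^2 + 2*k - 3) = k*(k - 1)*(k + 3)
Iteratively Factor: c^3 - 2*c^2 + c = (c - 1)*(c^2 - c) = (c - 1)^2*(c)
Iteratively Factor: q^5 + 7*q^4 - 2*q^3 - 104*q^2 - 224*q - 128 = (q + 2)*(q^4 + 5*q^3 - 12*q^2 - 80*q - 64) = (q - 4)*(q + 2)*(q^3 + 9*q^2 + 24*q + 16) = (q - 4)*(q + 2)*(q + 4)*(q^2 + 5*q + 4) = (q - 4)*(q + 2)*(q + 4)^2*(q + 1)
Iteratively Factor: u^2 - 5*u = (u - 5)*(u)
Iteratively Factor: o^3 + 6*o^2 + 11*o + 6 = (o + 1)*(o^2 + 5*o + 6) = (o + 1)*(o + 3)*(o + 2)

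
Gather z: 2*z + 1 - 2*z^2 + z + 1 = -2*z^2 + 3*z + 2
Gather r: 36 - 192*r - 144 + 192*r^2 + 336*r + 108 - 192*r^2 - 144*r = 0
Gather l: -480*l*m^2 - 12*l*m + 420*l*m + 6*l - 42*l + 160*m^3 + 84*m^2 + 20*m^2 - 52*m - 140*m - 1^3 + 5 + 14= l*(-480*m^2 + 408*m - 36) + 160*m^3 + 104*m^2 - 192*m + 18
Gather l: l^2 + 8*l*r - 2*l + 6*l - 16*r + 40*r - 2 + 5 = l^2 + l*(8*r + 4) + 24*r + 3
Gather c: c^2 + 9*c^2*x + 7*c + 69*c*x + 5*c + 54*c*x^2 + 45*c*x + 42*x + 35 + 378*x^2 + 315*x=c^2*(9*x + 1) + c*(54*x^2 + 114*x + 12) + 378*x^2 + 357*x + 35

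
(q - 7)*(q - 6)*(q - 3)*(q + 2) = q^4 - 14*q^3 + 49*q^2 + 36*q - 252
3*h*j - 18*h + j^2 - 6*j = (3*h + j)*(j - 6)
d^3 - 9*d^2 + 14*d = d*(d - 7)*(d - 2)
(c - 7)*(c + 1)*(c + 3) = c^3 - 3*c^2 - 25*c - 21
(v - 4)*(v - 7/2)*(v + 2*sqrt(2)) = v^3 - 15*v^2/2 + 2*sqrt(2)*v^2 - 15*sqrt(2)*v + 14*v + 28*sqrt(2)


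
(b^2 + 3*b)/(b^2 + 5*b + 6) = b/(b + 2)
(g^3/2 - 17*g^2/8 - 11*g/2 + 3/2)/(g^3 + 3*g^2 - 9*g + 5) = (4*g^3 - 17*g^2 - 44*g + 12)/(8*(g^3 + 3*g^2 - 9*g + 5))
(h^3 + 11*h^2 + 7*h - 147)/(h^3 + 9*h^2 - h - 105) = (h + 7)/(h + 5)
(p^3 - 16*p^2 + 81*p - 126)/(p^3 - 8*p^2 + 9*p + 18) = (p - 7)/(p + 1)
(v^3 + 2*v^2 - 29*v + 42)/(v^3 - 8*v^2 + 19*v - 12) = (v^2 + 5*v - 14)/(v^2 - 5*v + 4)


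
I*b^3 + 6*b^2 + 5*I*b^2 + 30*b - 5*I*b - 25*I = (b + 5)*(b - 5*I)*(I*b + 1)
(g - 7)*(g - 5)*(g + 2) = g^3 - 10*g^2 + 11*g + 70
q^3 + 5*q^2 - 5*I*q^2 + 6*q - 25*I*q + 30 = (q + 5)*(q - 6*I)*(q + I)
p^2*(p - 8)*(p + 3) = p^4 - 5*p^3 - 24*p^2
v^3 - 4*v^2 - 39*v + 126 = (v - 7)*(v - 3)*(v + 6)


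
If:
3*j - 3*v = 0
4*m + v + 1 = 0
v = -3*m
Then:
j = 3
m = -1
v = 3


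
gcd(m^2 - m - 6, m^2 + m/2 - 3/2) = 1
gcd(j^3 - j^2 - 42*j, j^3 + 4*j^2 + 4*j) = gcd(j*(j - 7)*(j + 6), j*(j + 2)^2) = j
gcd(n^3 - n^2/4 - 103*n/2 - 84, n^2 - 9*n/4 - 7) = n + 7/4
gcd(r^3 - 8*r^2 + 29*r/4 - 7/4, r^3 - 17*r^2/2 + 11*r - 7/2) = r^2 - 15*r/2 + 7/2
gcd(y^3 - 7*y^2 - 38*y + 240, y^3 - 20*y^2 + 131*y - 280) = y^2 - 13*y + 40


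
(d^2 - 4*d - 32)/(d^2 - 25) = (d^2 - 4*d - 32)/(d^2 - 25)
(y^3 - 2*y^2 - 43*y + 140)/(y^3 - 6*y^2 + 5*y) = (y^2 + 3*y - 28)/(y*(y - 1))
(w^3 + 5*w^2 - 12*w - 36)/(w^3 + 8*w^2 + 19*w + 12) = (w^3 + 5*w^2 - 12*w - 36)/(w^3 + 8*w^2 + 19*w + 12)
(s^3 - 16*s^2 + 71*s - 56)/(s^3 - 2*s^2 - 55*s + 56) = (s - 7)/(s + 7)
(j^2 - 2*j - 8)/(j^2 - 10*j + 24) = (j + 2)/(j - 6)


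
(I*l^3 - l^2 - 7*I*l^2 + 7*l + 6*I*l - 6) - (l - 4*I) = I*l^3 - l^2 - 7*I*l^2 + 6*l + 6*I*l - 6 + 4*I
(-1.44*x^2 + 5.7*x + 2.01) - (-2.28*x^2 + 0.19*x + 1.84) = 0.84*x^2 + 5.51*x + 0.17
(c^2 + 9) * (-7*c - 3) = -7*c^3 - 3*c^2 - 63*c - 27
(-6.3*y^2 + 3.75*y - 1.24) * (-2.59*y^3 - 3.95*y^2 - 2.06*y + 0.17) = 16.317*y^5 + 15.1725*y^4 + 1.3771*y^3 - 3.898*y^2 + 3.1919*y - 0.2108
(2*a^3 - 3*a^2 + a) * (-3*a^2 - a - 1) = -6*a^5 + 7*a^4 - 2*a^3 + 2*a^2 - a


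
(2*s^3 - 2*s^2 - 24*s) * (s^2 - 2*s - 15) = 2*s^5 - 6*s^4 - 50*s^3 + 78*s^2 + 360*s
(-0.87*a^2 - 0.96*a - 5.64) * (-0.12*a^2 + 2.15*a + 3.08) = 0.1044*a^4 - 1.7553*a^3 - 4.0668*a^2 - 15.0828*a - 17.3712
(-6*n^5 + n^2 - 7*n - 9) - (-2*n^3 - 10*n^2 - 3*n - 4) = -6*n^5 + 2*n^3 + 11*n^2 - 4*n - 5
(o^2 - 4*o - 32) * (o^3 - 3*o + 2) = o^5 - 4*o^4 - 35*o^3 + 14*o^2 + 88*o - 64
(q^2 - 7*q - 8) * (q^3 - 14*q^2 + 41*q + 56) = q^5 - 21*q^4 + 131*q^3 - 119*q^2 - 720*q - 448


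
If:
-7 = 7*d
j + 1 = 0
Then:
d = -1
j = -1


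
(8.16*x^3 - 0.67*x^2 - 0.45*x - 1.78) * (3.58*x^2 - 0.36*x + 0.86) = 29.2128*x^5 - 5.3362*x^4 + 5.6478*x^3 - 6.7866*x^2 + 0.2538*x - 1.5308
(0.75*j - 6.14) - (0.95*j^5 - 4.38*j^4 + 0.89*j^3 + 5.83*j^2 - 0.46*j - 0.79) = -0.95*j^5 + 4.38*j^4 - 0.89*j^3 - 5.83*j^2 + 1.21*j - 5.35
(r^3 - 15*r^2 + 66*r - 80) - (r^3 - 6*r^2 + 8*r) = -9*r^2 + 58*r - 80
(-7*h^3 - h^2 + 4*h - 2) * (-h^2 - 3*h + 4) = 7*h^5 + 22*h^4 - 29*h^3 - 14*h^2 + 22*h - 8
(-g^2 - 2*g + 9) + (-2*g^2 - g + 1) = -3*g^2 - 3*g + 10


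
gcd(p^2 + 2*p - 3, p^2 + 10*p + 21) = p + 3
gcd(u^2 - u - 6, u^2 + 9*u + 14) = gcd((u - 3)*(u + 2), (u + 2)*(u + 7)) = u + 2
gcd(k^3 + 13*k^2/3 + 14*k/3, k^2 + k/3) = k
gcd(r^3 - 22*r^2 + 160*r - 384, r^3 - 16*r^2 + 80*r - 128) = r - 8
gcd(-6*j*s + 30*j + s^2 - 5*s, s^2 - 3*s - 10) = s - 5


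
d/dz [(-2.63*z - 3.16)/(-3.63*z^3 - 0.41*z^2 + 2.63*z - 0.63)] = (-19.0938*z^3 - 35.4907*z^2 - 2.5912*z + 9.9677)/(13.1769*z^6 + 2.9766*z^5 - 18.9257*z^4 + 2.4172*z^3 + 7.4335*z^2 - 3.3138*z + 0.3969)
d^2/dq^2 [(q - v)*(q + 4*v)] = 2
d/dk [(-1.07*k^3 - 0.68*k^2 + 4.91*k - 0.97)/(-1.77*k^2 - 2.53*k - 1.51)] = (1.8939*k^4 + 5.4142*k^3 + 15.2582*k^2 - 1.3802*k - 9.8682)/(3.1329*k^4 + 8.9562*k^3 + 11.7463*k^2 + 7.6406*k + 2.2801)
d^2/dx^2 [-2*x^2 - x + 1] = -4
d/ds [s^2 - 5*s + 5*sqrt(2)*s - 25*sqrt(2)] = 2*s - 5 + 5*sqrt(2)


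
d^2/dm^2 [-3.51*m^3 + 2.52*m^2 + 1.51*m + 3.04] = 5.04 - 21.06*m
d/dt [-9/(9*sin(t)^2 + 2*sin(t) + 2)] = 18*(9*sin(t) + 1)*cos(t)/(9*sin(t)^2 + 2*sin(t) + 2)^2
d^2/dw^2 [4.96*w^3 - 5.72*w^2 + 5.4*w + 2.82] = 29.76*w - 11.44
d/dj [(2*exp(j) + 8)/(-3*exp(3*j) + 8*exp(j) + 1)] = 2*((exp(j) + 4)*(9*exp(2*j) - 8) - 3*exp(3*j) + 8*exp(j) + 1)*exp(j)/(-3*exp(3*j) + 8*exp(j) + 1)^2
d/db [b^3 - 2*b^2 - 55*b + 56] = 3*b^2 - 4*b - 55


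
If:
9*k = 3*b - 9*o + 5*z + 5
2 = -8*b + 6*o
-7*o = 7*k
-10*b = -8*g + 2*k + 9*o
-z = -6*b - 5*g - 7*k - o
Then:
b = -55/1282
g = 241/1282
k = -177/641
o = 177/641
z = -1249/1282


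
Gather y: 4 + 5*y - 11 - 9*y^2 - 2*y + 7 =-9*y^2 + 3*y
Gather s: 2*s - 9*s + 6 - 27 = -7*s - 21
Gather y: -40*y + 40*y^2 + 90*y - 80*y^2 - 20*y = -40*y^2 + 30*y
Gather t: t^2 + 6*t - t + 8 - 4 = t^2 + 5*t + 4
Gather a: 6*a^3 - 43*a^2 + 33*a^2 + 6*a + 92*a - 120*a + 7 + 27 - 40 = 6*a^3 - 10*a^2 - 22*a - 6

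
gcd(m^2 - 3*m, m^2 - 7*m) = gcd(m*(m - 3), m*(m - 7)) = m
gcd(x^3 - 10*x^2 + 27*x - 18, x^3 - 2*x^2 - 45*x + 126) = x^2 - 9*x + 18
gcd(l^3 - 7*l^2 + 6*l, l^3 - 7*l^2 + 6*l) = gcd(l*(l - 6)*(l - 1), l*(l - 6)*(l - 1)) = l^3 - 7*l^2 + 6*l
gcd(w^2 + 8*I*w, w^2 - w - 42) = 1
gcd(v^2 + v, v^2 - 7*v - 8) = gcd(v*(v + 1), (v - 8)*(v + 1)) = v + 1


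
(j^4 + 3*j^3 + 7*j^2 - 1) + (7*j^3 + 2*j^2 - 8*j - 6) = j^4 + 10*j^3 + 9*j^2 - 8*j - 7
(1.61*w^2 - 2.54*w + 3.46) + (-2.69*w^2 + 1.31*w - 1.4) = -1.08*w^2 - 1.23*w + 2.06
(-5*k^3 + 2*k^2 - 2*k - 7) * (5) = -25*k^3 + 10*k^2 - 10*k - 35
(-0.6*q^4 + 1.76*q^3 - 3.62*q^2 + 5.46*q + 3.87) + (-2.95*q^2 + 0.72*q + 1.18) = -0.6*q^4 + 1.76*q^3 - 6.57*q^2 + 6.18*q + 5.05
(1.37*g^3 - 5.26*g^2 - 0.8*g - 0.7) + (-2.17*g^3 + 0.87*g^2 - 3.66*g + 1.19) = -0.8*g^3 - 4.39*g^2 - 4.46*g + 0.49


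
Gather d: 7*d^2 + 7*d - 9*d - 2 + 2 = 7*d^2 - 2*d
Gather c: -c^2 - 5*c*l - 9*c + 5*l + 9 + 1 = -c^2 + c*(-5*l - 9) + 5*l + 10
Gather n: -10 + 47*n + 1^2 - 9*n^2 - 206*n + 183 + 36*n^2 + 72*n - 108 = 27*n^2 - 87*n + 66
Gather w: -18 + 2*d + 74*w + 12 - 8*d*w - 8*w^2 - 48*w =2*d - 8*w^2 + w*(26 - 8*d) - 6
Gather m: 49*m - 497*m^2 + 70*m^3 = 70*m^3 - 497*m^2 + 49*m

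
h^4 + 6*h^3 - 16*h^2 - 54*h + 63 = (h - 3)*(h - 1)*(h + 3)*(h + 7)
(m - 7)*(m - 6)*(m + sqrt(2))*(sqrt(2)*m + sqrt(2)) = sqrt(2)*m^4 - 12*sqrt(2)*m^3 + 2*m^3 - 24*m^2 + 29*sqrt(2)*m^2 + 58*m + 42*sqrt(2)*m + 84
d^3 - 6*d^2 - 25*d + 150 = (d - 6)*(d - 5)*(d + 5)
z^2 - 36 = (z - 6)*(z + 6)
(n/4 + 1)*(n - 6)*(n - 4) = n^3/4 - 3*n^2/2 - 4*n + 24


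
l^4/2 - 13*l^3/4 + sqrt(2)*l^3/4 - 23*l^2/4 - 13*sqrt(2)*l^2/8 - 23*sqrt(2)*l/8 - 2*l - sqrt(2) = (l/2 + 1/2)*(l - 8)*(l + 1/2)*(l + sqrt(2)/2)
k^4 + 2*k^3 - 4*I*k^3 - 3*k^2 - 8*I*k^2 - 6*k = k*(k + 2)*(k - 3*I)*(k - I)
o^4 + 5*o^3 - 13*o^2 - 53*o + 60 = (o - 3)*(o - 1)*(o + 4)*(o + 5)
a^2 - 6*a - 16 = (a - 8)*(a + 2)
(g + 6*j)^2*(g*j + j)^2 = g^4*j^2 + 12*g^3*j^3 + 2*g^3*j^2 + 36*g^2*j^4 + 24*g^2*j^3 + g^2*j^2 + 72*g*j^4 + 12*g*j^3 + 36*j^4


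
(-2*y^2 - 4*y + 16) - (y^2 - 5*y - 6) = -3*y^2 + y + 22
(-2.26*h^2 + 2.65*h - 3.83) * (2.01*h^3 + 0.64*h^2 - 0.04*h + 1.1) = -4.5426*h^5 + 3.8801*h^4 - 5.9119*h^3 - 5.0432*h^2 + 3.0682*h - 4.213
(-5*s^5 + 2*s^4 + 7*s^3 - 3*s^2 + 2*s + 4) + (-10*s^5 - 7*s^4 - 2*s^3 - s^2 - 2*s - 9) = -15*s^5 - 5*s^4 + 5*s^3 - 4*s^2 - 5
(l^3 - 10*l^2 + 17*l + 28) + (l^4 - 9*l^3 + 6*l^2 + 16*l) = l^4 - 8*l^3 - 4*l^2 + 33*l + 28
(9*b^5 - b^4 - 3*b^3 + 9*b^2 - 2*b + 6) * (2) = 18*b^5 - 2*b^4 - 6*b^3 + 18*b^2 - 4*b + 12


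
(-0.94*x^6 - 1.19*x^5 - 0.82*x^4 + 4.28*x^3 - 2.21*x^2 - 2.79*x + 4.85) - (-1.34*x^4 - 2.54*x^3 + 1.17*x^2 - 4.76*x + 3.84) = -0.94*x^6 - 1.19*x^5 + 0.52*x^4 + 6.82*x^3 - 3.38*x^2 + 1.97*x + 1.01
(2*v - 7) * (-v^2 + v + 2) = -2*v^3 + 9*v^2 - 3*v - 14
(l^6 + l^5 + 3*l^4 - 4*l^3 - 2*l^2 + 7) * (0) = 0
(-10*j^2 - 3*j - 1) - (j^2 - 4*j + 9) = -11*j^2 + j - 10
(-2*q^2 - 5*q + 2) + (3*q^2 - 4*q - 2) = q^2 - 9*q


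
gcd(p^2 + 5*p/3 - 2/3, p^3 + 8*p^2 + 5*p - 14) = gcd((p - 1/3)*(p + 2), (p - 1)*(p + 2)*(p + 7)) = p + 2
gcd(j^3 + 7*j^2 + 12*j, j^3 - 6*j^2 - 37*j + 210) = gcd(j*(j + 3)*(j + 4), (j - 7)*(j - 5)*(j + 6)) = 1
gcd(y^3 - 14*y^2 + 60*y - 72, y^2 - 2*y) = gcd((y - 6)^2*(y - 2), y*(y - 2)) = y - 2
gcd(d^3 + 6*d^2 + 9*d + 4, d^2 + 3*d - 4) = d + 4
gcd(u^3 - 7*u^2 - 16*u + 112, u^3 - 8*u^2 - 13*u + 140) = u^2 - 3*u - 28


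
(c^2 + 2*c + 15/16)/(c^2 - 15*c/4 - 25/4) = (c + 3/4)/(c - 5)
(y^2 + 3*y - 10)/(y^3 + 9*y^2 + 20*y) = (y - 2)/(y*(y + 4))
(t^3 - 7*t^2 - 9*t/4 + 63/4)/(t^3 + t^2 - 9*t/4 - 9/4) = (t - 7)/(t + 1)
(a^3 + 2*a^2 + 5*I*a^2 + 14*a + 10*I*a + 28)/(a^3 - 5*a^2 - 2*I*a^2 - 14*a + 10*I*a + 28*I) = (a + 7*I)/(a - 7)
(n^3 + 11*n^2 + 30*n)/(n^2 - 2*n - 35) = n*(n + 6)/(n - 7)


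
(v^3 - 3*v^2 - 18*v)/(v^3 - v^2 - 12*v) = (v - 6)/(v - 4)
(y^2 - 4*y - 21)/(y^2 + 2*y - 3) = (y - 7)/(y - 1)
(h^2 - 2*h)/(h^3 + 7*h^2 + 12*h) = (h - 2)/(h^2 + 7*h + 12)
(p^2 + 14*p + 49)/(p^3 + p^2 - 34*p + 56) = (p + 7)/(p^2 - 6*p + 8)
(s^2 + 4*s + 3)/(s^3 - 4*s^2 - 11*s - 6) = (s + 3)/(s^2 - 5*s - 6)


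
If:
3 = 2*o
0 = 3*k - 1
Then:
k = 1/3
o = 3/2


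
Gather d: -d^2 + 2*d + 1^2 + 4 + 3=-d^2 + 2*d + 8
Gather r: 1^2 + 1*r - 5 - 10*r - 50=-9*r - 54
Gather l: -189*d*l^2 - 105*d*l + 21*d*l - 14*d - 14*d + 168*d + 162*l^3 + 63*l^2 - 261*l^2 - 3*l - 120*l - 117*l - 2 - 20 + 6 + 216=140*d + 162*l^3 + l^2*(-189*d - 198) + l*(-84*d - 240) + 200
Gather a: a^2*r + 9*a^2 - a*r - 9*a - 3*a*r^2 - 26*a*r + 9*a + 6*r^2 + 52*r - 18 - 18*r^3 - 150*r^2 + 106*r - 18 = a^2*(r + 9) + a*(-3*r^2 - 27*r) - 18*r^3 - 144*r^2 + 158*r - 36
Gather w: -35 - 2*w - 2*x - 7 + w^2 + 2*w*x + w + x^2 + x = w^2 + w*(2*x - 1) + x^2 - x - 42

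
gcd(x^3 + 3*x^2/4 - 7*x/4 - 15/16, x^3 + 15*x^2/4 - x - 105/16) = x^2 + x/4 - 15/8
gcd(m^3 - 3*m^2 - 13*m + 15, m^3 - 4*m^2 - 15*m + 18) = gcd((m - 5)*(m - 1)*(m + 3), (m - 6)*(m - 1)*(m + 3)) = m^2 + 2*m - 3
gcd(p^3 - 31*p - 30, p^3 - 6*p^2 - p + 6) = p^2 - 5*p - 6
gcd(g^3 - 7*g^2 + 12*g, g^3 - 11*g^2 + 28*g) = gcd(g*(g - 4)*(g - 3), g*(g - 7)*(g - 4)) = g^2 - 4*g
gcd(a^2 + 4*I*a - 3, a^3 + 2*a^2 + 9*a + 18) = a + 3*I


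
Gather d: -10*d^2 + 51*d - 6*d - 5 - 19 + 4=-10*d^2 + 45*d - 20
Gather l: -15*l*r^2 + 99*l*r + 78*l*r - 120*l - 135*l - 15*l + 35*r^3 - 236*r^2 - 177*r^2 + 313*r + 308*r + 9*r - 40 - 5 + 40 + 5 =l*(-15*r^2 + 177*r - 270) + 35*r^3 - 413*r^2 + 630*r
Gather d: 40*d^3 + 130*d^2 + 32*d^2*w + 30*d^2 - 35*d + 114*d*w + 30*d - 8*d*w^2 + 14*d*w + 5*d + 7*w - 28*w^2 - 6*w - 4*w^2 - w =40*d^3 + d^2*(32*w + 160) + d*(-8*w^2 + 128*w) - 32*w^2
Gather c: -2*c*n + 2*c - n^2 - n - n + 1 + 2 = c*(2 - 2*n) - n^2 - 2*n + 3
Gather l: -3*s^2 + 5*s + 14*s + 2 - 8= -3*s^2 + 19*s - 6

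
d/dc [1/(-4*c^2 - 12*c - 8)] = (2*c + 3)/(4*(c^2 + 3*c + 2)^2)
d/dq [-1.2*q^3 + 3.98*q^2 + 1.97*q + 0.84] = -3.6*q^2 + 7.96*q + 1.97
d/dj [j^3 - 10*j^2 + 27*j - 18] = 3*j^2 - 20*j + 27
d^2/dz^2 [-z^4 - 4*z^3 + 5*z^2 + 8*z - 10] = -12*z^2 - 24*z + 10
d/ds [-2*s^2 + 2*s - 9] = 2 - 4*s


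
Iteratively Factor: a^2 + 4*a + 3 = (a + 3)*(a + 1)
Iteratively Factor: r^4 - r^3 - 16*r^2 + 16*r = (r - 4)*(r^3 + 3*r^2 - 4*r) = (r - 4)*(r + 4)*(r^2 - r) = (r - 4)*(r - 1)*(r + 4)*(r)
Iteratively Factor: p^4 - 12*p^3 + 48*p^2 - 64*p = (p)*(p^3 - 12*p^2 + 48*p - 64) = p*(p - 4)*(p^2 - 8*p + 16) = p*(p - 4)^2*(p - 4)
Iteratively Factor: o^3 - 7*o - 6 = (o + 1)*(o^2 - o - 6) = (o + 1)*(o + 2)*(o - 3)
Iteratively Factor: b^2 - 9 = (b + 3)*(b - 3)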